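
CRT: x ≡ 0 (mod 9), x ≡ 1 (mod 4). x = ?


M = 9*4 = 36
M1 = M/9 = 4, M2 = M/4 = 9
M1^(-1) mod 9 = 7, M2^(-1) mod 4 = 1
x = 0*4*7 + 1*9*1 = 9
9 mod 36 = 9
Check: 9 mod 9 = 0 ✓, 9 mod 4 = 1 ✓

x ≡ 9 (mod 36)


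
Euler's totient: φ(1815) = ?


1815 = 3 × 5 × 11^2
Prime factors: 3, 5, 11
φ(1815) = 1815 × (1-1/3) × (1-1/5) × (1-1/11)
= 1815 × 2/3 × 4/5 × 10/11 = 880

φ(1815) = 880


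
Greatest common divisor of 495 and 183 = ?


495 = 2 * 183 + 129
183 = 1 * 129 + 54
129 = 2 * 54 + 21
54 = 2 * 21 + 12
21 = 1 * 12 + 9
12 = 1 * 9 + 3
9 = 3 * 3 + 0
GCD = 3


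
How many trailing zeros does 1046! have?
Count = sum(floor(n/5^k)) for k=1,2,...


floor(1046/5) = 209
floor(1046/25) = 41
floor(1046/125) = 8
floor(1046/625) = 1
Total = 259

259 trailing zeros


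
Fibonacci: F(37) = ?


Sequence: 1, 1, 2, 3, 5, 8, 13, 21, 34, 55, 89, 144, 233, 377, 610, 987, 1597, 2584, 4181, 6765, 10946, 17711, 28657, 46368, 75025, 121393, 196418, 317811, 514229, 832040, 1346269, 2178309, 3524578, 5702887, 9227465, 14930352, 24157817
F(37) = 24157817


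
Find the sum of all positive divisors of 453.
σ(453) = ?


Divisors of 453: 1, 3, 151, 453
Sum = 1 + 3 + 151 + 453 = 608

σ(453) = 608


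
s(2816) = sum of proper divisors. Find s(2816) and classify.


Proper divisors: 1, 2, 4, 8, 11, 16, 22, 32, 44, 64, 88, 128, 176, 256, 352, 704, 1408
Sum = 1 + 2 + 4 + 8 + 11 + 16 + 22 + 32 + 44 + 64 + 88 + 128 + 176 + 256 + 352 + 704 + 1408 = 3316
3316 > 2816 → abundant

s(2816) = 3316 (abundant)


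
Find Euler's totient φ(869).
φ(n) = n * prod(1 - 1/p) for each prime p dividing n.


869 = 11 × 79
Prime factors: 11, 79
φ(869) = 869 × (1-1/11) × (1-1/79)
= 869 × 10/11 × 78/79 = 780

φ(869) = 780


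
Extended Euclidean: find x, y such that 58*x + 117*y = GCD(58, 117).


Tabular extended Euclidean (each row: r = 58*s + 117*t):
r=58, s=1, t=0
r=117, s=0, t=1
q=0: r=58, s=1, t=0   [58*(1) + 117*(0) = 58]
q=2: r=1, s=-2, t=1   [58*(-2) + 117*(1) = 1]
q=58: r=0, s=117, t=-58   [58*(117) + 117*(-58) = 0]
GCD = 1; from the row with r=1: x=-2, y=1
Check: 58*(-2) + 117*(1) = -116 + 117 = 1

GCD = 1, x = -2, y = 1


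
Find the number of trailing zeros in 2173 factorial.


floor(2173/5) = 434
floor(2173/25) = 86
floor(2173/125) = 17
floor(2173/625) = 3
Total = 540

540 trailing zeros


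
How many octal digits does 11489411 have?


11489411 in base 8 = 53650203
Number of digits = 8

8 digits (base 8)


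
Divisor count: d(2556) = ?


2556 = 2^2 × 3^2 × 71^1
d(2556) = (2+1) × (2+1) × (1+1) = 18

18 divisors


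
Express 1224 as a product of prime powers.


1224 / 2 = 612
612 / 2 = 306
306 / 2 = 153
153 / 3 = 51
51 / 3 = 17
17 / 17 = 1
1224 = 2^3 × 3^2 × 17


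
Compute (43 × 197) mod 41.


43 × 197 = 8471
8471 mod 41 = 25


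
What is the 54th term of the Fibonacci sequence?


Sequence: 1, 1, 2, 3, 5, 8, 13, 21, 34, 55, 89, 144, 233, 377, 610, 987, 1597, 2584, 4181, 6765, 10946, 17711, 28657, 46368, 75025, 121393, 196418, 317811, 514229, 832040, 1346269, 2178309, 3524578, 5702887, 9227465, 14930352, 24157817, 39088169, 63245986, 102334155, 165580141, 267914296, 433494437, 701408733, 1134903170, 1836311903, 2971215073, 4807526976, 7778742049, 12586269025, 20365011074, 32951280099, 53316291173, 86267571272
F(54) = 86267571272


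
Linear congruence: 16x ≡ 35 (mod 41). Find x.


GCD(16, 41) = 1, unique solution
a^(-1) mod 41 = 18
x = 18 * 35 mod 41 = 15

x ≡ 15 (mod 41)


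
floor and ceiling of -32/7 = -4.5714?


-32/7 = -4.5714
floor = -5
ceil = -4

floor = -5, ceil = -4


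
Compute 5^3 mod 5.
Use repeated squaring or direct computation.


5^1 mod 5 = 0
5^2 mod 5 = 0
5^3 mod 5 = 0


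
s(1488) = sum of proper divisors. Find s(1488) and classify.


Proper divisors: 1, 2, 3, 4, 6, 8, 12, 16, 24, 31, 48, 62, 93, 124, 186, 248, 372, 496, 744
Sum = 1 + 2 + 3 + 4 + 6 + 8 + 12 + 16 + 24 + 31 + 48 + 62 + 93 + 124 + 186 + 248 + 372 + 496 + 744 = 2480
2480 > 1488 → abundant

s(1488) = 2480 (abundant)


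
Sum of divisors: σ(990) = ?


Divisors of 990: 1, 2, 3, 5, 6, 9, 10, 11, 15, 18, 22, 30, 33, 45, 55, 66, 90, 99, 110, 165, 198, 330, 495, 990
Sum = 1 + 2 + 3 + 5 + 6 + 9 + 10 + 11 + 15 + 18 + 22 + 30 + 33 + 45 + 55 + 66 + 90 + 99 + 110 + 165 + 198 + 330 + 495 + 990 = 2808

σ(990) = 2808


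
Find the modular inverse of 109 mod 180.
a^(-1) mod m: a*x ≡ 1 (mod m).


Use the extended Euclidean algorithm on (180, 109); each row r = 180*s + 109*t:
r=180, s=1, t=0
r=109, s=0, t=1
q=1: r=71, s=1, t=-1   [180*(1) + 109*(-1) = 71]
q=1: r=38, s=-1, t=2   [180*(-1) + 109*(2) = 38]
q=1: r=33, s=2, t=-3   [180*(2) + 109*(-3) = 33]
q=1: r=5, s=-3, t=5   [180*(-3) + 109*(5) = 5]
q=6: r=3, s=20, t=-33   [180*(20) + 109*(-33) = 3]
q=1: r=2, s=-23, t=38   [180*(-23) + 109*(38) = 2]
q=1: r=1, s=43, t=-71   [180*(43) + 109*(-71) = 1]
q=2: r=0, s=-109, t=180   [180*(-109) + 109*(180) = 0]
GCD = 1 with t = -71, so 109*(-71) ≡ 1 (mod 180)
Inverse = -71 mod 180 = 109
Check: 109 * 109 = 11881 ≡ 1 (mod 180)

109^(-1) ≡ 109 (mod 180)


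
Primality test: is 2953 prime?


Check divisors up to sqrt(2953) = 54.3415
No divisors found.
2953 is prime.

Yes, 2953 is prime


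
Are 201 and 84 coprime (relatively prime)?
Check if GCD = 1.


Euclidean algorithm:
201 = 2 * 84 + 33
84 = 2 * 33 + 18
33 = 1 * 18 + 15
18 = 1 * 15 + 3
15 = 5 * 3 + 0
GCD(201, 84) = 3

No, not coprime (GCD = 3)


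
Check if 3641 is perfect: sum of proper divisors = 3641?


Proper divisors of 3641: 1, 11, 331
Sum = 1 + 11 + 331 = 343

No, 3641 is not perfect (343 ≠ 3641)


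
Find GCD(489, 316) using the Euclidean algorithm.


489 = 1 * 316 + 173
316 = 1 * 173 + 143
173 = 1 * 143 + 30
143 = 4 * 30 + 23
30 = 1 * 23 + 7
23 = 3 * 7 + 2
7 = 3 * 2 + 1
2 = 2 * 1 + 0
GCD = 1


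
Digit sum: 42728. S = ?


4 + 2 + 7 + 2 + 8 = 23


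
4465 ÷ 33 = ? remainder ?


4465 = 33 * 135 + 10
Check: 4455 + 10 = 4465

q = 135, r = 10


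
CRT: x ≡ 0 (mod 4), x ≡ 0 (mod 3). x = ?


M = 4*3 = 12
M1 = M/4 = 3, M2 = M/3 = 4
M1^(-1) mod 4 = 3, M2^(-1) mod 3 = 1
x = 0*3*3 + 0*4*1 = 0
0 mod 12 = 0
Check: 0 mod 4 = 0 ✓, 0 mod 3 = 0 ✓

x ≡ 0 (mod 12)


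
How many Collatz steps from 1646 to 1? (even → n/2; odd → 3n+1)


1646 → 823 → 2470 → 1235 → 3706 → 1853 → 5560 → 2780 → 1390 → 695 → 2086 → 1043 → 3130 → 1565 → 4696 → 2348 → 1174 → 587 → 1762 → 881 → 2644 → 1322 → 661 → 1984 → 992 → 496 → 248 → 124 → 62 → 31 → 94 → 47 → 142 → 71 → 214 → 107 → 322 → 161 → 484 → 242 → 121 → 364 → 182 → 91 → 274 → 137 → 412 → 206 → 103 → 310 → 155 → 466 → 233 → 700 → 350 → 175 → 526 → 263 → 790 → 395 → 1186 → 593 → 1780 → 890 → 445 → 1336 → 668 → 334 → 167 → 502 → 251 → 754 → 377 → 1132 → 566 → 283 → 850 → 425 → 1276 → 638 → 319 → 958 → 479 → 1438 → 719 → 2158 → 1079 → 3238 → 1619 → 4858 → 2429 → 7288 → 3644 → 1822 → 911 → 2734 → 1367 → 4102 → 2051 → 6154 → 3077 → 9232 → 4616 → 2308 → 1154 → 577 → 1732 → 866 → 433 → 1300 → 650 → 325 → 976 → 488 → 244 → 122 → 61 → 184 → 92 → 46 → 23 → 70 → 35 → 106 → 53 → 160 → 80 → 40 → 20 → 10 → 5 → 16 → 8 → 4 → 2 → 1
Total steps = 135

135 steps


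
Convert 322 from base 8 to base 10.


322 (base 8) = 210 (decimal)
210 (decimal) = 210 (base 10)


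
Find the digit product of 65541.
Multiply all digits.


6 × 5 × 5 × 4 × 1 = 600


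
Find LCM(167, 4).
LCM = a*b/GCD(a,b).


GCD(167, 4) = 1
LCM = 167*4/1 = 668/1 = 668

LCM = 668


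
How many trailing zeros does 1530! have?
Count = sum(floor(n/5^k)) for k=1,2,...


floor(1530/5) = 306
floor(1530/25) = 61
floor(1530/125) = 12
floor(1530/625) = 2
Total = 381

381 trailing zeros


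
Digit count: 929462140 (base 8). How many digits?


929462140 in base 8 = 6731473574
Number of digits = 10

10 digits (base 8)


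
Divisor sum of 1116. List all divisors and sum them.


Divisors of 1116: 1, 2, 3, 4, 6, 9, 12, 18, 31, 36, 62, 93, 124, 186, 279, 372, 558, 1116
Sum = 1 + 2 + 3 + 4 + 6 + 9 + 12 + 18 + 31 + 36 + 62 + 93 + 124 + 186 + 279 + 372 + 558 + 1116 = 2912

σ(1116) = 2912


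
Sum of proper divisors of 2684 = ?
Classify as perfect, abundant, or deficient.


Proper divisors: 1, 2, 4, 11, 22, 44, 61, 122, 244, 671, 1342
Sum = 1 + 2 + 4 + 11 + 22 + 44 + 61 + 122 + 244 + 671 + 1342 = 2524
2524 < 2684 → deficient

s(2684) = 2524 (deficient)


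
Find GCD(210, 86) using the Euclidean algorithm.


210 = 2 * 86 + 38
86 = 2 * 38 + 10
38 = 3 * 10 + 8
10 = 1 * 8 + 2
8 = 4 * 2 + 0
GCD = 2


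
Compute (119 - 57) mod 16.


119 - 57 = 62
62 mod 16 = 14


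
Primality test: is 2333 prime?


Check divisors up to sqrt(2333) = 48.3011
No divisors found.
2333 is prime.

Yes, 2333 is prime


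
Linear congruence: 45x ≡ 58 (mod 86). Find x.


GCD(45, 86) = 1, unique solution
a^(-1) mod 86 = 65
x = 65 * 58 mod 86 = 72

x ≡ 72 (mod 86)


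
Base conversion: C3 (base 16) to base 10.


C3 (base 16) = 195 (decimal)
195 (decimal) = 195 (base 10)


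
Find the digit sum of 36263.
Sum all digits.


3 + 6 + 2 + 6 + 3 = 20


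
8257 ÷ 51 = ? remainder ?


8257 = 51 * 161 + 46
Check: 8211 + 46 = 8257

q = 161, r = 46


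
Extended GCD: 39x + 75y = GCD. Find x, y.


Tabular extended Euclidean (each row: r = 39*s + 75*t):
r=39, s=1, t=0
r=75, s=0, t=1
q=0: r=39, s=1, t=0   [39*(1) + 75*(0) = 39]
q=1: r=36, s=-1, t=1   [39*(-1) + 75*(1) = 36]
q=1: r=3, s=2, t=-1   [39*(2) + 75*(-1) = 3]
q=12: r=0, s=-25, t=13   [39*(-25) + 75*(13) = 0]
GCD = 3; from the row with r=3: x=2, y=-1
Check: 39*(2) + 75*(-1) = 78 - 75 = 3

GCD = 3, x = 2, y = -1


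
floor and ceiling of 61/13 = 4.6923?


61/13 = 4.6923
floor = 4
ceil = 5

floor = 4, ceil = 5


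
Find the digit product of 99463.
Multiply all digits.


9 × 9 × 4 × 6 × 3 = 5832


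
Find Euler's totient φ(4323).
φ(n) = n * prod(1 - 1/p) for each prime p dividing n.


4323 = 3 × 11 × 131
Prime factors: 3, 11, 131
φ(4323) = 4323 × (1-1/3) × (1-1/11) × (1-1/131)
= 4323 × 2/3 × 10/11 × 130/131 = 2600

φ(4323) = 2600


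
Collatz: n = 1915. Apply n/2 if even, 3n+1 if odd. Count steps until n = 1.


1915 → 5746 → 2873 → 8620 → 4310 → 2155 → 6466 → 3233 → 9700 → 4850 → 2425 → 7276 → 3638 → 1819 → 5458 → 2729 → 8188 → 4094 → 2047 → 6142 → 3071 → 9214 → 4607 → 13822 → 6911 → 20734 → 10367 → 31102 → 15551 → 46654 → 23327 → 69982 → 34991 → 104974 → 52487 → 157462 → 78731 → 236194 → 118097 → 354292 → 177146 → 88573 → 265720 → 132860 → 66430 → 33215 → 99646 → 49823 → 149470 → 74735 → 224206 → 112103 → 336310 → 168155 → 504466 → 252233 → 756700 → 378350 → 189175 → 567526 → 283763 → 851290 → 425645 → 1276936 → 638468 → 319234 → 159617 → 478852 → 239426 → 119713 → 359140 → 179570 → 89785 → 269356 → 134678 → 67339 → 202018 → 101009 → 303028 → 151514 → 75757 → 227272 → 113636 → 56818 → 28409 → 85228 → 42614 → 21307 → 63922 → 31961 → 95884 → 47942 → 23971 → 71914 → 35957 → 107872 → 53936 → 26968 → 13484 → 6742 → 3371 → 10114 → 5057 → 15172 → 7586 → 3793 → 11380 → 5690 → 2845 → 8536 → 4268 → 2134 → 1067 → 3202 → 1601 → 4804 → 2402 → 1201 → 3604 → 1802 → 901 → 2704 → 1352 → 676 → 338 → 169 → 508 → 254 → 127 → 382 → 191 → 574 → 287 → 862 → 431 → 1294 → 647 → 1942 → 971 → 2914 → 1457 → 4372 → 2186 → 1093 → 3280 → 1640 → 820 → 410 → 205 → 616 → 308 → 154 → 77 → 232 → 116 → 58 → 29 → 88 → 44 → 22 → 11 → 34 → 17 → 52 → 26 → 13 → 40 → 20 → 10 → 5 → 16 → 8 → 4 → 2 → 1
Total steps = 174

174 steps


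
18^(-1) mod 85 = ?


Use the extended Euclidean algorithm on (85, 18); each row r = 85*s + 18*t:
r=85, s=1, t=0
r=18, s=0, t=1
q=4: r=13, s=1, t=-4   [85*(1) + 18*(-4) = 13]
q=1: r=5, s=-1, t=5   [85*(-1) + 18*(5) = 5]
q=2: r=3, s=3, t=-14   [85*(3) + 18*(-14) = 3]
q=1: r=2, s=-4, t=19   [85*(-4) + 18*(19) = 2]
q=1: r=1, s=7, t=-33   [85*(7) + 18*(-33) = 1]
q=2: r=0, s=-18, t=85   [85*(-18) + 18*(85) = 0]
GCD = 1 with t = -33, so 18*(-33) ≡ 1 (mod 85)
Inverse = -33 mod 85 = 52
Check: 18 * 52 = 936 ≡ 1 (mod 85)

18^(-1) ≡ 52 (mod 85)


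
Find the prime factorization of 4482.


4482 / 2 = 2241
2241 / 3 = 747
747 / 3 = 249
249 / 3 = 83
83 / 83 = 1
4482 = 2 × 3^3 × 83


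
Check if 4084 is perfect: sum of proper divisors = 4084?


Proper divisors of 4084: 1, 2, 4, 1021, 2042
Sum = 1 + 2 + 4 + 1021 + 2042 = 3070

No, 4084 is not perfect (3070 ≠ 4084)


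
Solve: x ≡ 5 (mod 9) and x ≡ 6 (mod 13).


M = 9*13 = 117
M1 = M/9 = 13, M2 = M/13 = 9
M1^(-1) mod 9 = 7, M2^(-1) mod 13 = 3
x = 5*13*7 + 6*9*3 = 617
617 mod 117 = 32
Check: 32 mod 9 = 5 ✓, 32 mod 13 = 6 ✓

x ≡ 32 (mod 117)


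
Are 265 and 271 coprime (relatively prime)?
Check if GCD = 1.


Euclidean algorithm:
271 = 1 * 265 + 6
265 = 44 * 6 + 1
6 = 6 * 1 + 0
GCD(265, 271) = 1

Yes, coprime (GCD = 1)


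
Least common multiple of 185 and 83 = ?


GCD(185, 83) = 1
LCM = 185*83/1 = 15355/1 = 15355

LCM = 15355


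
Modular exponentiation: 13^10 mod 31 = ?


13^1 mod 31 = 13
13^2 mod 31 = 14
13^3 mod 31 = 27
13^4 mod 31 = 10
13^5 mod 31 = 6
13^6 mod 31 = 16
13^7 mod 31 = 22
13^8 mod 31 = 7
13^9 mod 31 = 29
13^10 mod 31 = 5


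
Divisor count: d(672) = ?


672 = 2^5 × 3^1 × 7^1
d(672) = (5+1) × (1+1) × (1+1) = 24

24 divisors


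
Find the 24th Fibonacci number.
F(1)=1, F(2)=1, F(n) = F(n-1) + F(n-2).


Sequence: 1, 1, 2, 3, 5, 8, 13, 21, 34, 55, 89, 144, 233, 377, 610, 987, 1597, 2584, 4181, 6765, 10946, 17711, 28657, 46368
F(24) = 46368


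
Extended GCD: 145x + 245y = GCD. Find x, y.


Tabular extended Euclidean (each row: r = 145*s + 245*t):
r=145, s=1, t=0
r=245, s=0, t=1
q=0: r=145, s=1, t=0   [145*(1) + 245*(0) = 145]
q=1: r=100, s=-1, t=1   [145*(-1) + 245*(1) = 100]
q=1: r=45, s=2, t=-1   [145*(2) + 245*(-1) = 45]
q=2: r=10, s=-5, t=3   [145*(-5) + 245*(3) = 10]
q=4: r=5, s=22, t=-13   [145*(22) + 245*(-13) = 5]
q=2: r=0, s=-49, t=29   [145*(-49) + 245*(29) = 0]
GCD = 5; from the row with r=5: x=22, y=-13
Check: 145*(22) + 245*(-13) = 3190 - 3185 = 5

GCD = 5, x = 22, y = -13


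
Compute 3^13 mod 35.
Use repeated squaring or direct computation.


3^1 mod 35 = 3
3^2 mod 35 = 9
3^3 mod 35 = 27
3^4 mod 35 = 11
3^5 mod 35 = 33
3^6 mod 35 = 29
3^7 mod 35 = 17
3^8 mod 35 = 16
3^9 mod 35 = 13
3^10 mod 35 = 4
3^11 mod 35 = 12
3^12 mod 35 = 1
3^13 mod 35 = 3


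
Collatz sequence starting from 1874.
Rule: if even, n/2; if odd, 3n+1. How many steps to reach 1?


1874 → 937 → 2812 → 1406 → 703 → 2110 → 1055 → 3166 → 1583 → 4750 → 2375 → 7126 → 3563 → 10690 → 5345 → 16036 → 8018 → 4009 → 12028 → 6014 → 3007 → 9022 → 4511 → 13534 → 6767 → 20302 → 10151 → 30454 → 15227 → 45682 → 22841 → 68524 → 34262 → 17131 → 51394 → 25697 → 77092 → 38546 → 19273 → 57820 → 28910 → 14455 → 43366 → 21683 → 65050 → 32525 → 97576 → 48788 → 24394 → 12197 → 36592 → 18296 → 9148 → 4574 → 2287 → 6862 → 3431 → 10294 → 5147 → 15442 → 7721 → 23164 → 11582 → 5791 → 17374 → 8687 → 26062 → 13031 → 39094 → 19547 → 58642 → 29321 → 87964 → 43982 → 21991 → 65974 → 32987 → 98962 → 49481 → 148444 → 74222 → 37111 → 111334 → 55667 → 167002 → 83501 → 250504 → 125252 → 62626 → 31313 → 93940 → 46970 → 23485 → 70456 → 35228 → 17614 → 8807 → 26422 → 13211 → 39634 → 19817 → 59452 → 29726 → 14863 → 44590 → 22295 → 66886 → 33443 → 100330 → 50165 → 150496 → 75248 → 37624 → 18812 → 9406 → 4703 → 14110 → 7055 → 21166 → 10583 → 31750 → 15875 → 47626 → 23813 → 71440 → 35720 → 17860 → 8930 → 4465 → 13396 → 6698 → 3349 → 10048 → 5024 → 2512 → 1256 → 628 → 314 → 157 → 472 → 236 → 118 → 59 → 178 → 89 → 268 → 134 → 67 → 202 → 101 → 304 → 152 → 76 → 38 → 19 → 58 → 29 → 88 → 44 → 22 → 11 → 34 → 17 → 52 → 26 → 13 → 40 → 20 → 10 → 5 → 16 → 8 → 4 → 2 → 1
Total steps = 174

174 steps


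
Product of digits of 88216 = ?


8 × 8 × 2 × 1 × 6 = 768


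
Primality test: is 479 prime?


Check divisors up to sqrt(479) = 21.8861
No divisors found.
479 is prime.

Yes, 479 is prime


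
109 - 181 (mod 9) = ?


109 - 181 = -72
-72 mod 9 = 0


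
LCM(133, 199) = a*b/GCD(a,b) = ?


GCD(133, 199) = 1
LCM = 133*199/1 = 26467/1 = 26467

LCM = 26467


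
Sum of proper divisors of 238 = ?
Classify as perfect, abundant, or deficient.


Proper divisors: 1, 2, 7, 14, 17, 34, 119
Sum = 1 + 2 + 7 + 14 + 17 + 34 + 119 = 194
194 < 238 → deficient

s(238) = 194 (deficient)


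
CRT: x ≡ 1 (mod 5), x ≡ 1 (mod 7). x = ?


M = 5*7 = 35
M1 = M/5 = 7, M2 = M/7 = 5
M1^(-1) mod 5 = 3, M2^(-1) mod 7 = 3
x = 1*7*3 + 1*5*3 = 36
36 mod 35 = 1
Check: 1 mod 5 = 1 ✓, 1 mod 7 = 1 ✓

x ≡ 1 (mod 35)


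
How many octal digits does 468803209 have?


468803209 in base 8 = 3374257211
Number of digits = 10

10 digits (base 8)


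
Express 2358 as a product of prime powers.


2358 / 2 = 1179
1179 / 3 = 393
393 / 3 = 131
131 / 131 = 1
2358 = 2 × 3^2 × 131


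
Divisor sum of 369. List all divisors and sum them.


Divisors of 369: 1, 3, 9, 41, 123, 369
Sum = 1 + 3 + 9 + 41 + 123 + 369 = 546

σ(369) = 546


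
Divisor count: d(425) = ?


425 = 5^2 × 17^1
d(425) = (2+1) × (1+1) = 6

6 divisors


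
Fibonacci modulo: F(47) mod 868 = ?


F(k) mod 868 for k=1..47:
1, 1, 2, 3, 5, 8, 13, 21, 34, 55, 89, 144, 233, 377, 610, 119, 729, 848, 709, 689, 530, 351, 13, 364, 377, 741, 250, 123, 373, 496, 1, 497, 498, 127, 625, 752, 509, 393, 34, 427, 461, 20, 481, 501, 114, 615, 729
F(47) mod 868 = 729


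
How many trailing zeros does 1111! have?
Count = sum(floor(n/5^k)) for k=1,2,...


floor(1111/5) = 222
floor(1111/25) = 44
floor(1111/125) = 8
floor(1111/625) = 1
Total = 275

275 trailing zeros


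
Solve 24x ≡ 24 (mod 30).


GCD(24, 30) = 6 divides 24
Divide: 4x ≡ 4 (mod 5)
x ≡ 1 (mod 5)


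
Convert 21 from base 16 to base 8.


21 (base 16) = 33 (decimal)
33 (decimal) = 41 (base 8)


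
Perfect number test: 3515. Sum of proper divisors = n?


Proper divisors of 3515: 1, 5, 19, 37, 95, 185, 703
Sum = 1 + 5 + 19 + 37 + 95 + 185 + 703 = 1045

No, 3515 is not perfect (1045 ≠ 3515)


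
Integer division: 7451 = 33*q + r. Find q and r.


7451 = 33 * 225 + 26
Check: 7425 + 26 = 7451

q = 225, r = 26


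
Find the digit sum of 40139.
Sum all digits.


4 + 0 + 1 + 3 + 9 = 17


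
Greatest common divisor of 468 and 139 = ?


468 = 3 * 139 + 51
139 = 2 * 51 + 37
51 = 1 * 37 + 14
37 = 2 * 14 + 9
14 = 1 * 9 + 5
9 = 1 * 5 + 4
5 = 1 * 4 + 1
4 = 4 * 1 + 0
GCD = 1


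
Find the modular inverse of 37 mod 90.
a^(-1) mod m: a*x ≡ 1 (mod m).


Use the extended Euclidean algorithm on (90, 37); each row r = 90*s + 37*t:
r=90, s=1, t=0
r=37, s=0, t=1
q=2: r=16, s=1, t=-2   [90*(1) + 37*(-2) = 16]
q=2: r=5, s=-2, t=5   [90*(-2) + 37*(5) = 5]
q=3: r=1, s=7, t=-17   [90*(7) + 37*(-17) = 1]
q=5: r=0, s=-37, t=90   [90*(-37) + 37*(90) = 0]
GCD = 1 with t = -17, so 37*(-17) ≡ 1 (mod 90)
Inverse = -17 mod 90 = 73
Check: 37 * 73 = 2701 ≡ 1 (mod 90)

37^(-1) ≡ 73 (mod 90)


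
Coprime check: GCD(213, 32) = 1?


Euclidean algorithm:
213 = 6 * 32 + 21
32 = 1 * 21 + 11
21 = 1 * 11 + 10
11 = 1 * 10 + 1
10 = 10 * 1 + 0
GCD(213, 32) = 1

Yes, coprime (GCD = 1)


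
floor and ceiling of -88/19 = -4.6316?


-88/19 = -4.6316
floor = -5
ceil = -4

floor = -5, ceil = -4


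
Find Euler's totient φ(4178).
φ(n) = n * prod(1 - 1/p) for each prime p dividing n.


4178 = 2 × 2089
Prime factors: 2, 2089
φ(4178) = 4178 × (1-1/2) × (1-1/2089)
= 4178 × 1/2 × 2088/2089 = 2088

φ(4178) = 2088


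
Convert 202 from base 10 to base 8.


202 (base 10) = 202 (decimal)
202 (decimal) = 312 (base 8)


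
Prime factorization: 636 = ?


636 / 2 = 318
318 / 2 = 159
159 / 3 = 53
53 / 53 = 1
636 = 2^2 × 3 × 53


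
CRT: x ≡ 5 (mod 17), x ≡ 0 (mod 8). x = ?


M = 17*8 = 136
M1 = M/17 = 8, M2 = M/8 = 17
M1^(-1) mod 17 = 15, M2^(-1) mod 8 = 1
x = 5*8*15 + 0*17*1 = 600
600 mod 136 = 56
Check: 56 mod 17 = 5 ✓, 56 mod 8 = 0 ✓

x ≡ 56 (mod 136)


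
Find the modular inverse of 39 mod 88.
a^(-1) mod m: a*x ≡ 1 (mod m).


Use the extended Euclidean algorithm on (88, 39); each row r = 88*s + 39*t:
r=88, s=1, t=0
r=39, s=0, t=1
q=2: r=10, s=1, t=-2   [88*(1) + 39*(-2) = 10]
q=3: r=9, s=-3, t=7   [88*(-3) + 39*(7) = 9]
q=1: r=1, s=4, t=-9   [88*(4) + 39*(-9) = 1]
q=9: r=0, s=-39, t=88   [88*(-39) + 39*(88) = 0]
GCD = 1 with t = -9, so 39*(-9) ≡ 1 (mod 88)
Inverse = -9 mod 88 = 79
Check: 39 * 79 = 3081 ≡ 1 (mod 88)

39^(-1) ≡ 79 (mod 88)


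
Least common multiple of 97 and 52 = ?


GCD(97, 52) = 1
LCM = 97*52/1 = 5044/1 = 5044

LCM = 5044


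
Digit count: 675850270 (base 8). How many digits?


675850270 in base 8 = 5022124036
Number of digits = 10

10 digits (base 8)


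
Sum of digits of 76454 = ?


7 + 6 + 4 + 5 + 4 = 26


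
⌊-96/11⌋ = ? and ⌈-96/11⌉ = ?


-96/11 = -8.7273
floor = -9
ceil = -8

floor = -9, ceil = -8


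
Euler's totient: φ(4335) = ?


4335 = 3 × 5 × 17^2
Prime factors: 3, 5, 17
φ(4335) = 4335 × (1-1/3) × (1-1/5) × (1-1/17)
= 4335 × 2/3 × 4/5 × 16/17 = 2176

φ(4335) = 2176


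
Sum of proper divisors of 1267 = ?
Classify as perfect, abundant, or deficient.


Proper divisors: 1, 7, 181
Sum = 1 + 7 + 181 = 189
189 < 1267 → deficient

s(1267) = 189 (deficient)


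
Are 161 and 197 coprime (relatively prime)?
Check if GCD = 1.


Euclidean algorithm:
197 = 1 * 161 + 36
161 = 4 * 36 + 17
36 = 2 * 17 + 2
17 = 8 * 2 + 1
2 = 2 * 1 + 0
GCD(161, 197) = 1

Yes, coprime (GCD = 1)


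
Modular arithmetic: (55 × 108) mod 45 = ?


55 × 108 = 5940
5940 mod 45 = 0


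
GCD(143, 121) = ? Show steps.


143 = 1 * 121 + 22
121 = 5 * 22 + 11
22 = 2 * 11 + 0
GCD = 11


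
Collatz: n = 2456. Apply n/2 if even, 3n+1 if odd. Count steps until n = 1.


2456 → 1228 → 614 → 307 → 922 → 461 → 1384 → 692 → 346 → 173 → 520 → 260 → 130 → 65 → 196 → 98 → 49 → 148 → 74 → 37 → 112 → 56 → 28 → 14 → 7 → 22 → 11 → 34 → 17 → 52 → 26 → 13 → 40 → 20 → 10 → 5 → 16 → 8 → 4 → 2 → 1
Total steps = 40

40 steps


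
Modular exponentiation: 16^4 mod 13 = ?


16^1 mod 13 = 3
16^2 mod 13 = 9
16^3 mod 13 = 1
16^4 mod 13 = 3


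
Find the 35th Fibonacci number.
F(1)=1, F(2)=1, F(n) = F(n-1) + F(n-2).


Sequence: 1, 1, 2, 3, 5, 8, 13, 21, 34, 55, 89, 144, 233, 377, 610, 987, 1597, 2584, 4181, 6765, 10946, 17711, 28657, 46368, 75025, 121393, 196418, 317811, 514229, 832040, 1346269, 2178309, 3524578, 5702887, 9227465
F(35) = 9227465


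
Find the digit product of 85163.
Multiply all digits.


8 × 5 × 1 × 6 × 3 = 720


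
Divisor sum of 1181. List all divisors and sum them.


Divisors of 1181: 1, 1181
Sum = 1 + 1181 = 1182

σ(1181) = 1182


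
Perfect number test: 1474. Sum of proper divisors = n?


Proper divisors of 1474: 1, 2, 11, 22, 67, 134, 737
Sum = 1 + 2 + 11 + 22 + 67 + 134 + 737 = 974

No, 1474 is not perfect (974 ≠ 1474)


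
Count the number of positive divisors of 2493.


2493 = 3^2 × 277^1
d(2493) = (2+1) × (1+1) = 6

6 divisors


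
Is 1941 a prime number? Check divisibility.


1941 / 3 = 647 (exact division)
1941 is NOT prime.

No, 1941 is not prime


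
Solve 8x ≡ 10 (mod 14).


GCD(8, 14) = 2 divides 10
Divide: 4x ≡ 5 (mod 7)
x ≡ 3 (mod 7)


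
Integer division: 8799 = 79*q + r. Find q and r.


8799 = 79 * 111 + 30
Check: 8769 + 30 = 8799

q = 111, r = 30


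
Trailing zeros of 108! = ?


floor(108/5) = 21
floor(108/25) = 4
Total = 25

25 trailing zeros


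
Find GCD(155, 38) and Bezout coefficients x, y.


Tabular extended Euclidean (each row: r = 155*s + 38*t):
r=155, s=1, t=0
r=38, s=0, t=1
q=4: r=3, s=1, t=-4   [155*(1) + 38*(-4) = 3]
q=12: r=2, s=-12, t=49   [155*(-12) + 38*(49) = 2]
q=1: r=1, s=13, t=-53   [155*(13) + 38*(-53) = 1]
q=2: r=0, s=-38, t=155   [155*(-38) + 38*(155) = 0]
GCD = 1; from the row with r=1: x=13, y=-53
Check: 155*(13) + 38*(-53) = 2015 - 2014 = 1

GCD = 1, x = 13, y = -53


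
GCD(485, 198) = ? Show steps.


485 = 2 * 198 + 89
198 = 2 * 89 + 20
89 = 4 * 20 + 9
20 = 2 * 9 + 2
9 = 4 * 2 + 1
2 = 2 * 1 + 0
GCD = 1


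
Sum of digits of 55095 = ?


5 + 5 + 0 + 9 + 5 = 24


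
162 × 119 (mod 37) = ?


162 × 119 = 19278
19278 mod 37 = 1


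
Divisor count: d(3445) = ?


3445 = 5^1 × 13^1 × 53^1
d(3445) = (1+1) × (1+1) × (1+1) = 8

8 divisors


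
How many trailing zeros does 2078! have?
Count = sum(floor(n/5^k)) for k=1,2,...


floor(2078/5) = 415
floor(2078/25) = 83
floor(2078/125) = 16
floor(2078/625) = 3
Total = 517

517 trailing zeros


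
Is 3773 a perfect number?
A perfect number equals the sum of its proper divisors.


Proper divisors of 3773: 1, 7, 11, 49, 77, 343, 539
Sum = 1 + 7 + 11 + 49 + 77 + 343 + 539 = 1027

No, 3773 is not perfect (1027 ≠ 3773)


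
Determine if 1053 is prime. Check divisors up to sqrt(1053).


1053 / 3 = 351 (exact division)
1053 is NOT prime.

No, 1053 is not prime


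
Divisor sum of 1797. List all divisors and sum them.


Divisors of 1797: 1, 3, 599, 1797
Sum = 1 + 3 + 599 + 1797 = 2400

σ(1797) = 2400


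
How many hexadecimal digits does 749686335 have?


749686335 in base 16 = 2CAF4E3F
Number of digits = 8

8 digits (base 16)


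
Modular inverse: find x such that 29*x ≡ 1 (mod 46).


Use the extended Euclidean algorithm on (46, 29); each row r = 46*s + 29*t:
r=46, s=1, t=0
r=29, s=0, t=1
q=1: r=17, s=1, t=-1   [46*(1) + 29*(-1) = 17]
q=1: r=12, s=-1, t=2   [46*(-1) + 29*(2) = 12]
q=1: r=5, s=2, t=-3   [46*(2) + 29*(-3) = 5]
q=2: r=2, s=-5, t=8   [46*(-5) + 29*(8) = 2]
q=2: r=1, s=12, t=-19   [46*(12) + 29*(-19) = 1]
q=2: r=0, s=-29, t=46   [46*(-29) + 29*(46) = 0]
GCD = 1 with t = -19, so 29*(-19) ≡ 1 (mod 46)
Inverse = -19 mod 46 = 27
Check: 29 * 27 = 783 ≡ 1 (mod 46)

29^(-1) ≡ 27 (mod 46)


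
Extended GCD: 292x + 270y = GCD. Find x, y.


Tabular extended Euclidean (each row: r = 292*s + 270*t):
r=292, s=1, t=0
r=270, s=0, t=1
q=1: r=22, s=1, t=-1   [292*(1) + 270*(-1) = 22]
q=12: r=6, s=-12, t=13   [292*(-12) + 270*(13) = 6]
q=3: r=4, s=37, t=-40   [292*(37) + 270*(-40) = 4]
q=1: r=2, s=-49, t=53   [292*(-49) + 270*(53) = 2]
q=2: r=0, s=135, t=-146   [292*(135) + 270*(-146) = 0]
GCD = 2; from the row with r=2: x=-49, y=53
Check: 292*(-49) + 270*(53) = -14308 + 14310 = 2

GCD = 2, x = -49, y = 53


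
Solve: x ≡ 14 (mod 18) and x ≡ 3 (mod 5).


M = 18*5 = 90
M1 = M/18 = 5, M2 = M/5 = 18
M1^(-1) mod 18 = 11, M2^(-1) mod 5 = 2
x = 14*5*11 + 3*18*2 = 878
878 mod 90 = 68
Check: 68 mod 18 = 14 ✓, 68 mod 5 = 3 ✓

x ≡ 68 (mod 90)


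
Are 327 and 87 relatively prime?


Euclidean algorithm:
327 = 3 * 87 + 66
87 = 1 * 66 + 21
66 = 3 * 21 + 3
21 = 7 * 3 + 0
GCD(327, 87) = 3

No, not coprime (GCD = 3)


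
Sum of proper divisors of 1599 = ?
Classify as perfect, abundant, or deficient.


Proper divisors: 1, 3, 13, 39, 41, 123, 533
Sum = 1 + 3 + 13 + 39 + 41 + 123 + 533 = 753
753 < 1599 → deficient

s(1599) = 753 (deficient)


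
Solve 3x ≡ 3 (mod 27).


GCD(3, 27) = 3 divides 3
Divide: 1x ≡ 1 (mod 9)
x ≡ 1 (mod 9)


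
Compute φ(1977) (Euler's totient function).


1977 = 3 × 659
Prime factors: 3, 659
φ(1977) = 1977 × (1-1/3) × (1-1/659)
= 1977 × 2/3 × 658/659 = 1316

φ(1977) = 1316


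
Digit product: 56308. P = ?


5 × 6 × 3 × 0 × 8 = 0


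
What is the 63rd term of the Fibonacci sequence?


Sequence: 1, 1, 2, 3, 5, 8, 13, 21, 34, 55, 89, 144, 233, 377, 610, 987, 1597, 2584, 4181, 6765, 10946, 17711, 28657, 46368, 75025, 121393, 196418, 317811, 514229, 832040, 1346269, 2178309, 3524578, 5702887, 9227465, 14930352, 24157817, 39088169, 63245986, 102334155, 165580141, 267914296, 433494437, 701408733, 1134903170, 1836311903, 2971215073, 4807526976, 7778742049, 12586269025, 20365011074, 32951280099, 53316291173, 86267571272, 139583862445, 225851433717, 365435296162, 591286729879, 956722026041, 1548008755920, 2504730781961, 4052739537881, 6557470319842
F(63) = 6557470319842


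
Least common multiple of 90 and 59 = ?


GCD(90, 59) = 1
LCM = 90*59/1 = 5310/1 = 5310

LCM = 5310


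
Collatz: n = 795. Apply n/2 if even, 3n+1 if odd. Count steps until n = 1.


795 → 2386 → 1193 → 3580 → 1790 → 895 → 2686 → 1343 → 4030 → 2015 → 6046 → 3023 → 9070 → 4535 → 13606 → 6803 → 20410 → 10205 → 30616 → 15308 → 7654 → 3827 → 11482 → 5741 → 17224 → 8612 → 4306 → 2153 → 6460 → 3230 → 1615 → 4846 → 2423 → 7270 → 3635 → 10906 → 5453 → 16360 → 8180 → 4090 → 2045 → 6136 → 3068 → 1534 → 767 → 2302 → 1151 → 3454 → 1727 → 5182 → 2591 → 7774 → 3887 → 11662 → 5831 → 17494 → 8747 → 26242 → 13121 → 39364 → 19682 → 9841 → 29524 → 14762 → 7381 → 22144 → 11072 → 5536 → 2768 → 1384 → 692 → 346 → 173 → 520 → 260 → 130 → 65 → 196 → 98 → 49 → 148 → 74 → 37 → 112 → 56 → 28 → 14 → 7 → 22 → 11 → 34 → 17 → 52 → 26 → 13 → 40 → 20 → 10 → 5 → 16 → 8 → 4 → 2 → 1
Total steps = 103

103 steps


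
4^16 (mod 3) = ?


4^1 mod 3 = 1
4^2 mod 3 = 1
4^3 mod 3 = 1
4^4 mod 3 = 1
4^5 mod 3 = 1
4^6 mod 3 = 1
4^7 mod 3 = 1
4^8 mod 3 = 1
4^9 mod 3 = 1
4^10 mod 3 = 1
4^11 mod 3 = 1
4^12 mod 3 = 1
4^13 mod 3 = 1
4^14 mod 3 = 1
4^15 mod 3 = 1
4^16 mod 3 = 1


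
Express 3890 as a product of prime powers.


3890 / 2 = 1945
1945 / 5 = 389
389 / 389 = 1
3890 = 2 × 5 × 389


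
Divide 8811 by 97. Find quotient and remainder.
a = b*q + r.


8811 = 97 * 90 + 81
Check: 8730 + 81 = 8811

q = 90, r = 81


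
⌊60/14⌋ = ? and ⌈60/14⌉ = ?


60/14 = 4.2857
floor = 4
ceil = 5

floor = 4, ceil = 5


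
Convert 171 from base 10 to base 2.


171 (base 10) = 171 (decimal)
171 (decimal) = 10101011 (base 2)


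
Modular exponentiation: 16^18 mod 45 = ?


16^1 mod 45 = 16
16^2 mod 45 = 31
16^3 mod 45 = 1
16^4 mod 45 = 16
16^5 mod 45 = 31
16^6 mod 45 = 1
16^7 mod 45 = 16
16^8 mod 45 = 31
16^9 mod 45 = 1
16^10 mod 45 = 16
16^11 mod 45 = 31
16^12 mod 45 = 1
16^13 mod 45 = 16
16^14 mod 45 = 31
16^15 mod 45 = 1
16^16 mod 45 = 16
16^17 mod 45 = 31
16^18 mod 45 = 1


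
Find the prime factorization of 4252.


4252 / 2 = 2126
2126 / 2 = 1063
1063 / 1063 = 1
4252 = 2^2 × 1063


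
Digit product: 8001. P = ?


8 × 0 × 0 × 1 = 0


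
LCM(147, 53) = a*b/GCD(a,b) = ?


GCD(147, 53) = 1
LCM = 147*53/1 = 7791/1 = 7791

LCM = 7791


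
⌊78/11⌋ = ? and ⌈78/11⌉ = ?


78/11 = 7.0909
floor = 7
ceil = 8

floor = 7, ceil = 8


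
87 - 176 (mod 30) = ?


87 - 176 = -89
-89 mod 30 = 1


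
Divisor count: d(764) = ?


764 = 2^2 × 191^1
d(764) = (2+1) × (1+1) = 6

6 divisors


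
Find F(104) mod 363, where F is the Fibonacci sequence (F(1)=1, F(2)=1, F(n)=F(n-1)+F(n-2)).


F(k) mod 363 for k=1..104:
1, 1, 2, 3, 5, 8, 13, 21, 34, 55, 89, 144, 233, 14, 247, 261, 145, 43, 188, 231, 56, 287, 343, 267, 247, 151, 35, 186, 221, 44, 265, 309, 211, 157, 5, 162, 167, 329, 133, 99, 232, 331, 200, 168, 5, 173, 178, 351, 166, 154, 320, 111, 68, 179, 247, 63, 310, 10, 320, 330, 287, 254, 178, 69, 247, 316, 200, 153, 353, 143, 133, 276, 46, 322, 5, 327, 332, 296, 265, 198, 100, 298, 35, 333, 5, 338, 343, 318, 298, 253, 188, 78, 266, 344, 247, 228, 112, 340, 89, 66, 155, 221, 13, 234
F(104) mod 363 = 234


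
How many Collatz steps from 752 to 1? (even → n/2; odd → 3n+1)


752 → 376 → 188 → 94 → 47 → 142 → 71 → 214 → 107 → 322 → 161 → 484 → 242 → 121 → 364 → 182 → 91 → 274 → 137 → 412 → 206 → 103 → 310 → 155 → 466 → 233 → 700 → 350 → 175 → 526 → 263 → 790 → 395 → 1186 → 593 → 1780 → 890 → 445 → 1336 → 668 → 334 → 167 → 502 → 251 → 754 → 377 → 1132 → 566 → 283 → 850 → 425 → 1276 → 638 → 319 → 958 → 479 → 1438 → 719 → 2158 → 1079 → 3238 → 1619 → 4858 → 2429 → 7288 → 3644 → 1822 → 911 → 2734 → 1367 → 4102 → 2051 → 6154 → 3077 → 9232 → 4616 → 2308 → 1154 → 577 → 1732 → 866 → 433 → 1300 → 650 → 325 → 976 → 488 → 244 → 122 → 61 → 184 → 92 → 46 → 23 → 70 → 35 → 106 → 53 → 160 → 80 → 40 → 20 → 10 → 5 → 16 → 8 → 4 → 2 → 1
Total steps = 108

108 steps


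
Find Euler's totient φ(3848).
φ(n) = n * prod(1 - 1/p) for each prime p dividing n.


3848 = 2^3 × 13 × 37
Prime factors: 2, 13, 37
φ(3848) = 3848 × (1-1/2) × (1-1/13) × (1-1/37)
= 3848 × 1/2 × 12/13 × 36/37 = 1728

φ(3848) = 1728


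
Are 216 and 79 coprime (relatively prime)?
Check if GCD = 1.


Euclidean algorithm:
216 = 2 * 79 + 58
79 = 1 * 58 + 21
58 = 2 * 21 + 16
21 = 1 * 16 + 5
16 = 3 * 5 + 1
5 = 5 * 1 + 0
GCD(216, 79) = 1

Yes, coprime (GCD = 1)


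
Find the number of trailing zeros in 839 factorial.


floor(839/5) = 167
floor(839/25) = 33
floor(839/125) = 6
floor(839/625) = 1
Total = 207

207 trailing zeros


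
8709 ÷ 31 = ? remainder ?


8709 = 31 * 280 + 29
Check: 8680 + 29 = 8709

q = 280, r = 29


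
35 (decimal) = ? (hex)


35 (base 10) = 35 (decimal)
35 (decimal) = 23 (base 16)


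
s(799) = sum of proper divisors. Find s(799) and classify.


Proper divisors: 1, 17, 47
Sum = 1 + 17 + 47 = 65
65 < 799 → deficient

s(799) = 65 (deficient)


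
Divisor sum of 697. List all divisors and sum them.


Divisors of 697: 1, 17, 41, 697
Sum = 1 + 17 + 41 + 697 = 756

σ(697) = 756


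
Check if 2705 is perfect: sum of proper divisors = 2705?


Proper divisors of 2705: 1, 5, 541
Sum = 1 + 5 + 541 = 547

No, 2705 is not perfect (547 ≠ 2705)


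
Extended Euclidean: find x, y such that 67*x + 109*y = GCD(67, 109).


Tabular extended Euclidean (each row: r = 67*s + 109*t):
r=67, s=1, t=0
r=109, s=0, t=1
q=0: r=67, s=1, t=0   [67*(1) + 109*(0) = 67]
q=1: r=42, s=-1, t=1   [67*(-1) + 109*(1) = 42]
q=1: r=25, s=2, t=-1   [67*(2) + 109*(-1) = 25]
q=1: r=17, s=-3, t=2   [67*(-3) + 109*(2) = 17]
q=1: r=8, s=5, t=-3   [67*(5) + 109*(-3) = 8]
q=2: r=1, s=-13, t=8   [67*(-13) + 109*(8) = 1]
q=8: r=0, s=109, t=-67   [67*(109) + 109*(-67) = 0]
GCD = 1; from the row with r=1: x=-13, y=8
Check: 67*(-13) + 109*(8) = -871 + 872 = 1

GCD = 1, x = -13, y = 8


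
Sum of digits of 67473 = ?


6 + 7 + 4 + 7 + 3 = 27


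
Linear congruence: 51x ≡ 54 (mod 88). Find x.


GCD(51, 88) = 1, unique solution
a^(-1) mod 88 = 19
x = 19 * 54 mod 88 = 58

x ≡ 58 (mod 88)


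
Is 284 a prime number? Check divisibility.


284 / 2 = 142 (exact division)
284 is NOT prime.

No, 284 is not prime


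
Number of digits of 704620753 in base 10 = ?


704620753 has 9 digits in base 10
floor(log10(704620753)) + 1 = floor(8.8480) + 1 = 9

9 digits (base 10)


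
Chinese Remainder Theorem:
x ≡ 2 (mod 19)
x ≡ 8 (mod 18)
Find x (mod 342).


M = 19*18 = 342
M1 = M/19 = 18, M2 = M/18 = 19
M1^(-1) mod 19 = 18, M2^(-1) mod 18 = 1
x = 2*18*18 + 8*19*1 = 800
800 mod 342 = 116
Check: 116 mod 19 = 2 ✓, 116 mod 18 = 8 ✓

x ≡ 116 (mod 342)


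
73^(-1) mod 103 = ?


Use the extended Euclidean algorithm on (103, 73); each row r = 103*s + 73*t:
r=103, s=1, t=0
r=73, s=0, t=1
q=1: r=30, s=1, t=-1   [103*(1) + 73*(-1) = 30]
q=2: r=13, s=-2, t=3   [103*(-2) + 73*(3) = 13]
q=2: r=4, s=5, t=-7   [103*(5) + 73*(-7) = 4]
q=3: r=1, s=-17, t=24   [103*(-17) + 73*(24) = 1]
q=4: r=0, s=73, t=-103   [103*(73) + 73*(-103) = 0]
GCD = 1 with t = 24, so 73*(24) ≡ 1 (mod 103)
Inverse = 24 mod 103 = 24
Check: 73 * 24 = 1752 ≡ 1 (mod 103)

73^(-1) ≡ 24 (mod 103)


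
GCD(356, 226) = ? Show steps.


356 = 1 * 226 + 130
226 = 1 * 130 + 96
130 = 1 * 96 + 34
96 = 2 * 34 + 28
34 = 1 * 28 + 6
28 = 4 * 6 + 4
6 = 1 * 4 + 2
4 = 2 * 2 + 0
GCD = 2


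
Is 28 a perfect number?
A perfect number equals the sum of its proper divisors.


Proper divisors of 28: 1, 2, 4, 7, 14
Sum = 1 + 2 + 4 + 7 + 14 = 28

Yes, 28 is perfect (28 = 28)


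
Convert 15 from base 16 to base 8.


15 (base 16) = 21 (decimal)
21 (decimal) = 25 (base 8)


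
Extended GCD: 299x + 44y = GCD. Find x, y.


Tabular extended Euclidean (each row: r = 299*s + 44*t):
r=299, s=1, t=0
r=44, s=0, t=1
q=6: r=35, s=1, t=-6   [299*(1) + 44*(-6) = 35]
q=1: r=9, s=-1, t=7   [299*(-1) + 44*(7) = 9]
q=3: r=8, s=4, t=-27   [299*(4) + 44*(-27) = 8]
q=1: r=1, s=-5, t=34   [299*(-5) + 44*(34) = 1]
q=8: r=0, s=44, t=-299   [299*(44) + 44*(-299) = 0]
GCD = 1; from the row with r=1: x=-5, y=34
Check: 299*(-5) + 44*(34) = -1495 + 1496 = 1

GCD = 1, x = -5, y = 34


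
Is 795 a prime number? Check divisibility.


795 / 3 = 265 (exact division)
795 is NOT prime.

No, 795 is not prime


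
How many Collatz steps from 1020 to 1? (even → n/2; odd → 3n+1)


1020 → 510 → 255 → 766 → 383 → 1150 → 575 → 1726 → 863 → 2590 → 1295 → 3886 → 1943 → 5830 → 2915 → 8746 → 4373 → 13120 → 6560 → 3280 → 1640 → 820 → 410 → 205 → 616 → 308 → 154 → 77 → 232 → 116 → 58 → 29 → 88 → 44 → 22 → 11 → 34 → 17 → 52 → 26 → 13 → 40 → 20 → 10 → 5 → 16 → 8 → 4 → 2 → 1
Total steps = 49

49 steps


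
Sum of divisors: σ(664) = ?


Divisors of 664: 1, 2, 4, 8, 83, 166, 332, 664
Sum = 1 + 2 + 4 + 8 + 83 + 166 + 332 + 664 = 1260

σ(664) = 1260


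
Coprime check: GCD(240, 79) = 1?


Euclidean algorithm:
240 = 3 * 79 + 3
79 = 26 * 3 + 1
3 = 3 * 1 + 0
GCD(240, 79) = 1

Yes, coprime (GCD = 1)


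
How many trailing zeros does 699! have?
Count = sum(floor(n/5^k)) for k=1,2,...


floor(699/5) = 139
floor(699/25) = 27
floor(699/125) = 5
floor(699/625) = 1
Total = 172

172 trailing zeros


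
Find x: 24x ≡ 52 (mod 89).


GCD(24, 89) = 1, unique solution
a^(-1) mod 89 = 26
x = 26 * 52 mod 89 = 17

x ≡ 17 (mod 89)


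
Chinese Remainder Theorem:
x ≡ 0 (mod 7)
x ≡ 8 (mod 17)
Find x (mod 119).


M = 7*17 = 119
M1 = M/7 = 17, M2 = M/17 = 7
M1^(-1) mod 7 = 5, M2^(-1) mod 17 = 5
x = 0*17*5 + 8*7*5 = 280
280 mod 119 = 42
Check: 42 mod 7 = 0 ✓, 42 mod 17 = 8 ✓

x ≡ 42 (mod 119)


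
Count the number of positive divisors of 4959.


4959 = 3^2 × 19^1 × 29^1
d(4959) = (2+1) × (1+1) × (1+1) = 12

12 divisors


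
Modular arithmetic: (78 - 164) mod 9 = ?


78 - 164 = -86
-86 mod 9 = 4


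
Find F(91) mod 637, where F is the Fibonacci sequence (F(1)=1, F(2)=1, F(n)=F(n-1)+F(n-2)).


F(k) mod 637 for k=1..91:
1, 1, 2, 3, 5, 8, 13, 21, 34, 55, 89, 144, 233, 377, 610, 350, 323, 36, 359, 395, 117, 512, 629, 504, 496, 363, 222, 585, 170, 118, 288, 406, 57, 463, 520, 346, 229, 575, 167, 105, 272, 377, 12, 389, 401, 153, 554, 70, 624, 57, 44, 101, 145, 246, 391, 0, 391, 391, 145, 536, 44, 580, 624, 567, 554, 484, 401, 248, 12, 260, 272, 532, 167, 62, 229, 291, 520, 174, 57, 231, 288, 519, 170, 52, 222, 274, 496, 133, 629, 125, 117
F(91) mod 637 = 117
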